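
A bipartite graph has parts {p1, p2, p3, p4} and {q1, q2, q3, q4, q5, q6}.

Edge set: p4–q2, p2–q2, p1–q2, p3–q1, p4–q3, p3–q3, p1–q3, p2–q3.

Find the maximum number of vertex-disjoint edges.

One maximum matching: p1–q3, p2–q2, p3–q1.
The set {p1, p2, p4} has only 2 neighbours ({q2, q3}), so by Hall's theorem at most 3 of the 4 left vertices can be matched.

3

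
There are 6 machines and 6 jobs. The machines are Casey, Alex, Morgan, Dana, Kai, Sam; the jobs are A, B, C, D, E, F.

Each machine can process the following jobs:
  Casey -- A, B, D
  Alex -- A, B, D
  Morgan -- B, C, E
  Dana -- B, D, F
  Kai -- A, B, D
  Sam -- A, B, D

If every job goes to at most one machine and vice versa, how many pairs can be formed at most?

One maximum matching: Casey–A, Alex–D, Morgan–E, Dana–F, Kai–B.
The set {Casey, Alex, Kai, Sam} has only 3 neighbours ({A, B, D}), so by Hall's theorem at most 5 of the 6 machines can be matched.

5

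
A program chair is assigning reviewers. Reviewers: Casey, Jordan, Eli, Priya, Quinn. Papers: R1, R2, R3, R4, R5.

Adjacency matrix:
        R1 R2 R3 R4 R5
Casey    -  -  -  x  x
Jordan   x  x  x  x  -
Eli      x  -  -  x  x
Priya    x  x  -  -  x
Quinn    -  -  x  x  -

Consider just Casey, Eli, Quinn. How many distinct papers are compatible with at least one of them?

4

The union of neighbours of {Casey, Eli, Quinn} is {R1, R3, R4, R5}, which has 4 elements.
Since |N(S)| = 4 ≥ |S| = 3, Hall's condition holds for this subset.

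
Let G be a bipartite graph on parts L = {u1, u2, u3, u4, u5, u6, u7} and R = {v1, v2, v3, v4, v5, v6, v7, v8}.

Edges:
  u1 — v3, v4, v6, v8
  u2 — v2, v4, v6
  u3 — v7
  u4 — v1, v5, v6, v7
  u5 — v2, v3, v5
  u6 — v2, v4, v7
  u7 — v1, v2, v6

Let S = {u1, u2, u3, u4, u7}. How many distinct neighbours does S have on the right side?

The union of neighbours of {u1, u2, u3, u4, u7} is {v1, v2, v3, v4, v5, v6, v7, v8}, which has 8 elements.
Since |N(S)| = 8 ≥ |S| = 5, Hall's condition holds for this subset.

8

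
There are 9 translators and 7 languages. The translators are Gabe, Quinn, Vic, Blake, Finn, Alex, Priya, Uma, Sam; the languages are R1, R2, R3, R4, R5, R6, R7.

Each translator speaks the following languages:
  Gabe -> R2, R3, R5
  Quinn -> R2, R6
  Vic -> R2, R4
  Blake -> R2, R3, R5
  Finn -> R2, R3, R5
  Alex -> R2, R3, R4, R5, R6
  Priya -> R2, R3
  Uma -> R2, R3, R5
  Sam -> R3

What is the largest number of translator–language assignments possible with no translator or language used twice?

5

One maximum matching: Gabe-R2, Quinn-R6, Vic-R4, Blake-R5, Finn-R3.
The set {Gabe, Quinn, Vic, Blake, Finn, Alex, Priya, Uma, Sam} has only 5 neighbours ({R2, R3, R4, R5, R6}), so by Hall's theorem at most 5 of the 9 translators can be matched.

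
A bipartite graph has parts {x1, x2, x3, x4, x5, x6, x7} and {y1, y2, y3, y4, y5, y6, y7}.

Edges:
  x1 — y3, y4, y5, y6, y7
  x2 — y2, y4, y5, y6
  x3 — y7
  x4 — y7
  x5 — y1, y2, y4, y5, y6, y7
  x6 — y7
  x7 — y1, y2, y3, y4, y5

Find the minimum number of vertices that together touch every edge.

A maximum matching has 5 edges (e.g. x1–y3, x2–y2, x3–y7, x5–y6, x7–y4).
By König's theorem the minimum vertex cover has the same size. One such cover is {x1, x2, x5, x7, y7}.

5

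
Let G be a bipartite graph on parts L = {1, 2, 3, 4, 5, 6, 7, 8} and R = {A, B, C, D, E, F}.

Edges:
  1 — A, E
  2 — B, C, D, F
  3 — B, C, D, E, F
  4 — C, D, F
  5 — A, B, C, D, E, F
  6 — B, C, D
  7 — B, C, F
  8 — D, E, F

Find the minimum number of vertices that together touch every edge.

6

{A, B, C, D, E, F} is a vertex cover of size 6: every edge has an endpoint in this set.
No smaller cover exists because 1–A, 2–C, 3–E, 4–D, 5–F, 6–B is a matching of size 6, and a cover must include an endpoint of each of these disjoint edges (König's theorem).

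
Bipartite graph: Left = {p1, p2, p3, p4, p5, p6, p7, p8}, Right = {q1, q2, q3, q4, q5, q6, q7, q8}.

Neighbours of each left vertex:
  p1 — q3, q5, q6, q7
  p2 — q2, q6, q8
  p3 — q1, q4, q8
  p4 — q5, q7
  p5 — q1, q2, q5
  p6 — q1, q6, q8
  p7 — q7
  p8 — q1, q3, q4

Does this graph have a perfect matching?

One maximum matching: p1→q3, p2→q2, p3→q8, p4→q5, p5→q1, p6→q6, p7→q7, p8→q4.
Every left vertex is matched, so this is a perfect matching.

Yes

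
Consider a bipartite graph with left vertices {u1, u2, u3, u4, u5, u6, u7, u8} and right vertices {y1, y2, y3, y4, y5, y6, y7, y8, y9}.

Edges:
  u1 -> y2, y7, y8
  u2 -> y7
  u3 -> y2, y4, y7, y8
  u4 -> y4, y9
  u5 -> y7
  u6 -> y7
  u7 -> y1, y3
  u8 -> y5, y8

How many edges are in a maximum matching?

A valid assignment of size 6: u1–y2, u2–y7, u3–y4, u4–y9, u7–y3, u8–y8.
The set {u2, u5, u6} has only 1 neighbour ({y7}), so by Hall's theorem at most 6 of the 8 left vertices can be matched.

6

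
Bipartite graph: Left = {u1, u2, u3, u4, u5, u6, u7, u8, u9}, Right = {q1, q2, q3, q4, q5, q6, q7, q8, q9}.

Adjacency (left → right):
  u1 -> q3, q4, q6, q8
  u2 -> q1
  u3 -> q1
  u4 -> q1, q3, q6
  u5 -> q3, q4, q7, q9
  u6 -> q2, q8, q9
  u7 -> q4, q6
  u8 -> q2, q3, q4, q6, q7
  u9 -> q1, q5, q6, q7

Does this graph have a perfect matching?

The set {u2, u3} has only 1 neighbour ({q1}), so by Hall's theorem at most 8 of the 9 left vertices can be matched.
Hence no matching covers every left vertex.

No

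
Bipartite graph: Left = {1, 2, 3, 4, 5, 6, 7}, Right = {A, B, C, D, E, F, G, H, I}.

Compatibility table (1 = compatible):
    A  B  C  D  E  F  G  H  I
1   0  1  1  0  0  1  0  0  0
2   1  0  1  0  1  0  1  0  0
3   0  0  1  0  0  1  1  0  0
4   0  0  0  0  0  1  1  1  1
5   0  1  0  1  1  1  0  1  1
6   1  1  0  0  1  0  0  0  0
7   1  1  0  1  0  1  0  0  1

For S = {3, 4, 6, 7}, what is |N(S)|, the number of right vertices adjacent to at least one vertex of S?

The union of neighbours of {3, 4, 6, 7} is {A, B, C, D, E, F, G, H, I}, which has 9 elements.
Since |N(S)| = 9 ≥ |S| = 4, Hall's condition holds for this subset.

9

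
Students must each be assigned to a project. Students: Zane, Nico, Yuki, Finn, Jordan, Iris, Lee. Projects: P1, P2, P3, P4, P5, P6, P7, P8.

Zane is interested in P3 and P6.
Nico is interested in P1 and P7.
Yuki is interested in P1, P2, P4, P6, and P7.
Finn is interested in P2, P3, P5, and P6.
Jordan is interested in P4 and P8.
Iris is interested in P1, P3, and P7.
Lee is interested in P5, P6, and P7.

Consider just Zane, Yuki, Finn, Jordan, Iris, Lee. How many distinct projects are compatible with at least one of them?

8

The union of neighbours of {Zane, Yuki, Finn, Jordan, Iris, Lee} is {P1, P2, P3, P4, P5, P6, P7, P8}, which has 8 elements.
Since |N(S)| = 8 ≥ |S| = 6, Hall's condition holds for this subset.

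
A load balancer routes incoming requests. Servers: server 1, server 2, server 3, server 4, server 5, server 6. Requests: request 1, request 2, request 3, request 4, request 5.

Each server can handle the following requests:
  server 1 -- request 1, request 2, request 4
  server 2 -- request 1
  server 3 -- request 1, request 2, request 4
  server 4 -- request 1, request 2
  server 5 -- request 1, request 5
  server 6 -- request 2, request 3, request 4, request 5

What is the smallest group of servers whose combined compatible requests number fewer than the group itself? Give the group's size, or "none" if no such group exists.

4

Take S = {server 1, server 2, server 3, server 4}. Its neighbourhood is {request 1, request 2, request 4}, so |N(S)| = 3 < |S| = 4.
Every subset of size less than 4 has at least as many neighbours as members, so 4 is the minimum.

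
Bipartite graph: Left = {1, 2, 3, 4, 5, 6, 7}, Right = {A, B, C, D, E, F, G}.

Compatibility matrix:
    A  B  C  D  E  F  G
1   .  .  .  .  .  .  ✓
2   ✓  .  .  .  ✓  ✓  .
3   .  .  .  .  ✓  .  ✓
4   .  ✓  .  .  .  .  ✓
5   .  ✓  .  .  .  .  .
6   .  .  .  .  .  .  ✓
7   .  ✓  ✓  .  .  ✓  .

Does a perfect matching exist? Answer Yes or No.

No

The set {1, 4, 5, 6} has only 2 neighbours ({B, G}), so by Hall's theorem at most 5 of the 7 left vertices can be matched.
Hence no matching covers every left vertex.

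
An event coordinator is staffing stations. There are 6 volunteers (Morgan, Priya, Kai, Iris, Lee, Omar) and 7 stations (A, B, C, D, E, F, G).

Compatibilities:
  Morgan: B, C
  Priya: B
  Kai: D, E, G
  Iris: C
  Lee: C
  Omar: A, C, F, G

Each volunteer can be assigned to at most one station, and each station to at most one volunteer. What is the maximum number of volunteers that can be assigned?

A valid assignment of size 4: Morgan–C, Priya–B, Kai–E, Omar–F.
The set {Morgan, Priya, Iris, Lee} has only 2 neighbours ({B, C}), so by Hall's theorem at most 4 of the 6 volunteers can be matched.

4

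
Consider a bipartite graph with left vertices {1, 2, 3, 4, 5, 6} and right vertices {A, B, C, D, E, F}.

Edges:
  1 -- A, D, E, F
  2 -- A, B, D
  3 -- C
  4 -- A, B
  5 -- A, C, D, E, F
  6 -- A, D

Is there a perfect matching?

Yes

For example, pair 1–F, 2–B, 3–C, 4–A, 5–E, 6–D.
Every left vertex is matched, so this is a perfect matching.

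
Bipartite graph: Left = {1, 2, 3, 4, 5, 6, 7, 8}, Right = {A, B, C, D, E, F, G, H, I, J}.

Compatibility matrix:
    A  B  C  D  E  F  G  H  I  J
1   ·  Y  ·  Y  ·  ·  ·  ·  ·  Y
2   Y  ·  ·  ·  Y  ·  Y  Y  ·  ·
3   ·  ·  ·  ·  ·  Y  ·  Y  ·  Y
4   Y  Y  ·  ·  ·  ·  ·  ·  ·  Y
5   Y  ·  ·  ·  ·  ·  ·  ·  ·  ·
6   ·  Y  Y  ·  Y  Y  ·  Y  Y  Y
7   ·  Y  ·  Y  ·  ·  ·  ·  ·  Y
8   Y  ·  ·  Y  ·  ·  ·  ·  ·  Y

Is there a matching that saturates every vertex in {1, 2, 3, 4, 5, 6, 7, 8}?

No

The set {1, 4, 5, 7, 8} has only 4 neighbours ({A, B, D, J}), so by Hall's theorem at most 7 of the 8 left vertices can be matched.
Hence no matching covers every left vertex.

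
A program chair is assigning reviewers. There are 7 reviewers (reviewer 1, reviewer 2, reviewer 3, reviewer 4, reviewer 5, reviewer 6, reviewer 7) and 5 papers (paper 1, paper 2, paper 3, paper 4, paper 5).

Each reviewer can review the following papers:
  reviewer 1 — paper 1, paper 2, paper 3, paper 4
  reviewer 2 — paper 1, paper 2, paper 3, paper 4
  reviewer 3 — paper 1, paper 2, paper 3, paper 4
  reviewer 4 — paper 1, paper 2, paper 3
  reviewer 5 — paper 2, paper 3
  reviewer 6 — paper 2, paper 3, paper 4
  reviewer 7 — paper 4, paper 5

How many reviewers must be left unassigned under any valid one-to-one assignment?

2

For example, pair reviewer 1→paper 3, reviewer 2→paper 4, reviewer 3→paper 2, reviewer 4→paper 1, reviewer 7→paper 5.
The set {reviewer 1, reviewer 2, reviewer 3, reviewer 4, reviewer 5, reviewer 6} has only 4 neighbours ({paper 1, paper 2, paper 3, paper 4}), so by Hall's theorem at most 5 of the 7 reviewers can be matched.
That matches 5 of the 7, leaving 2 unmatched; no matching can do better.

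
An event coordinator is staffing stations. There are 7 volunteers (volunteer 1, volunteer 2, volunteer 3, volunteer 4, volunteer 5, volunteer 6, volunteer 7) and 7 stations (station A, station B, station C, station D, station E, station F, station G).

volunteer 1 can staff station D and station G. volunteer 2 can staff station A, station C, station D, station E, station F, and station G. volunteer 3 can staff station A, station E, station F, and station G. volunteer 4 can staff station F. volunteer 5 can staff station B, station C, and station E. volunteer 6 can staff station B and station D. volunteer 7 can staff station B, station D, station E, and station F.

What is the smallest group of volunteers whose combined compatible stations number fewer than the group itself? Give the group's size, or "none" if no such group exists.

none

A matching saturating every volunteer exists, for instance volunteer 1→station G, volunteer 2→station C, volunteer 3→station A, volunteer 4→station F, volunteer 5→station E, volunteer 6→station D, volunteer 7→station B.
By Hall's marriage theorem, this means |N(S)| ≥ |S| for every subset S, so no violating subset exists.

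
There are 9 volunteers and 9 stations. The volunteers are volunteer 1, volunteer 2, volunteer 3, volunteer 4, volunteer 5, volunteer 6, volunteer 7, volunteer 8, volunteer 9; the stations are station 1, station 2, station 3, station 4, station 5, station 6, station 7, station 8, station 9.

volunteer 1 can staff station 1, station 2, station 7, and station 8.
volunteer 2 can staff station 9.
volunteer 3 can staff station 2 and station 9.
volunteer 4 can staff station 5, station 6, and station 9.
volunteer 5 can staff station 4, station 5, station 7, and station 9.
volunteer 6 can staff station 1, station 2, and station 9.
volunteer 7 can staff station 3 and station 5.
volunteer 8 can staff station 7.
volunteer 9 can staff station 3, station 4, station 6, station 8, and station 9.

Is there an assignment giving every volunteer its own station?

For example, pair volunteer 1-station 8, volunteer 2-station 9, volunteer 3-station 2, volunteer 4-station 5, volunteer 5-station 4, volunteer 6-station 1, volunteer 7-station 3, volunteer 8-station 7, volunteer 9-station 6.
All 9 volunteers are covered.

Yes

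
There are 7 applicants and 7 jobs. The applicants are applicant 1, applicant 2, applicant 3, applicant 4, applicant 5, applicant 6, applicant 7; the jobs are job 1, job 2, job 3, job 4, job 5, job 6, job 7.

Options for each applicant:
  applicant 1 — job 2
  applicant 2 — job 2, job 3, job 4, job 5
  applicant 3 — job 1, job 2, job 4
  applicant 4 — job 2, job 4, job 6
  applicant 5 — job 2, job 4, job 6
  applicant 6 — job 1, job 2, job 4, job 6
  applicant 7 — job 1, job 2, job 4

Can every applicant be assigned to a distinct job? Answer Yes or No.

The set {applicant 1, applicant 3, applicant 4, applicant 5, applicant 6, applicant 7} has only 4 neighbours ({job 1, job 2, job 4, job 6}), so by Hall's theorem at most 5 of the 7 applicants can be matched.
Hence no matching covers every applicant.

No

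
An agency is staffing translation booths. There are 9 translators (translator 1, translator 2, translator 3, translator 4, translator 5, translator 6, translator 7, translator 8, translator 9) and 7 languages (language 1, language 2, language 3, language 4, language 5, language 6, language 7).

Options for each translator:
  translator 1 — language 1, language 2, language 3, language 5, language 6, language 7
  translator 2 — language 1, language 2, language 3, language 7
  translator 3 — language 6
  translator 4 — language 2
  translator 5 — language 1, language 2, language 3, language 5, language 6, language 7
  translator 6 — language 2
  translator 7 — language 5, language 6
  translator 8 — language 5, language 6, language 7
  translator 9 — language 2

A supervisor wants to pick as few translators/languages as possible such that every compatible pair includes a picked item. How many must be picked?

{language 1, language 2, language 3, language 5, language 6, language 7} is a vertex cover of size 6: every edge has an endpoint in this set.
No smaller cover exists because translator 1–language 3, translator 2–language 1, translator 3–language 6, translator 4–language 2, translator 5–language 7, translator 7–language 5 is a matching of size 6, and a cover must include an endpoint of each of these disjoint edges (König's theorem).

6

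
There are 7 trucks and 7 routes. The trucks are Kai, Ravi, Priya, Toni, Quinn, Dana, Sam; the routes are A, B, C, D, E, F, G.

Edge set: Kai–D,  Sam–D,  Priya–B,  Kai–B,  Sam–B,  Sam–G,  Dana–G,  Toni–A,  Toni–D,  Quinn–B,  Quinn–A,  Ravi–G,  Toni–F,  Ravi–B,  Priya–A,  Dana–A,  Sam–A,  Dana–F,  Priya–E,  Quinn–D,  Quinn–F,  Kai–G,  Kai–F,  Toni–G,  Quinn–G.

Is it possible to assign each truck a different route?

No

The set {Kai, Ravi, Toni, Quinn, Dana, Sam} has only 5 neighbours ({A, B, D, F, G}), so by Hall's theorem at most 6 of the 7 trucks can be matched.
Hence no matching covers every truck.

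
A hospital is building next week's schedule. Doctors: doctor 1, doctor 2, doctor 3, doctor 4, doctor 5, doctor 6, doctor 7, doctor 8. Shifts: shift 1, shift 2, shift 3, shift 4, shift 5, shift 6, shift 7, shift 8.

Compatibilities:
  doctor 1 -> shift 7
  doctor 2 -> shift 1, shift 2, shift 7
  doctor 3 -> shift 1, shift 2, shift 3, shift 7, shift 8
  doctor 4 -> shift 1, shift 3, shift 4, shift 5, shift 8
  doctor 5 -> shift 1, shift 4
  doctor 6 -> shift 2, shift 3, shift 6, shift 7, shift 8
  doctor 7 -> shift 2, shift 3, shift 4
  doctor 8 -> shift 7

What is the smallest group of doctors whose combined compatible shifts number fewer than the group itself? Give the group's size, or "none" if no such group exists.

2

Take S = {doctor 1, doctor 8}. Its neighbourhood is {shift 7}, so |N(S)| = 1 < |S| = 2.
No single vertex violates Hall's condition since each has at least one neighbour, so 2 is the minimum.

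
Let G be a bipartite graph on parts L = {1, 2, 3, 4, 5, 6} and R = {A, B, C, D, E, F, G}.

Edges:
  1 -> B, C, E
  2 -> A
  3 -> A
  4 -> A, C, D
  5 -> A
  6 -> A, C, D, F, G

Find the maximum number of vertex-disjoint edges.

4

One maximum matching: 1–B, 2–A, 4–C, 6–G.
The set {2, 3, 5} has only 1 neighbour ({A}), so by Hall's theorem at most 4 of the 6 left vertices can be matched.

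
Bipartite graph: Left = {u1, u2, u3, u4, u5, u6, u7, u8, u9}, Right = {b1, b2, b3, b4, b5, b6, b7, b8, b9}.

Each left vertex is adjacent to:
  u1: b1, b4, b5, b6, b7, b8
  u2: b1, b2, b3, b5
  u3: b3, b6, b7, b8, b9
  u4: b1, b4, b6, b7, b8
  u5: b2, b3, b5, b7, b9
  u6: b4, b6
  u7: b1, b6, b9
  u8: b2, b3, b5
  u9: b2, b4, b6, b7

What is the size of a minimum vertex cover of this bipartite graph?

The 9 edges u1–b5, u2–b2, u3–b8, u4–b1, u5–b7, u6–b4, u7–b9, u8–b3, u9–b6 form a matching, so any vertex cover needs at least 9 vertices (one per matched edge).
Conversely {u1, u2, u3, u4, u5, u6, u7, u8, u9} meets every edge and has exactly 9 vertices, so 9 is optimal.

9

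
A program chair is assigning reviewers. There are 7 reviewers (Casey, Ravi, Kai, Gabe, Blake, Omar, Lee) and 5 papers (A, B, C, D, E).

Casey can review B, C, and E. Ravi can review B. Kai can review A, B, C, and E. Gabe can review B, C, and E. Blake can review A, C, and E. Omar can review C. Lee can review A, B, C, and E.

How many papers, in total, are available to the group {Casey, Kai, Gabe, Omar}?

4

The union of neighbours of {Casey, Kai, Gabe, Omar} is {A, B, C, E}, which has 4 elements.
Since |N(S)| = 4 ≥ |S| = 4, Hall's condition holds for this subset.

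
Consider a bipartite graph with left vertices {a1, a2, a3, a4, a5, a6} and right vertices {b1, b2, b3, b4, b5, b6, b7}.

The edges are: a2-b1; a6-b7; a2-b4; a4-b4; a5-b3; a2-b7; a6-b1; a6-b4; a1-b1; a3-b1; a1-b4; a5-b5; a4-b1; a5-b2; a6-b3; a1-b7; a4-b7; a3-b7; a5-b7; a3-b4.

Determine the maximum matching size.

A valid assignment of size 5: a1→b1, a2→b4, a3→b7, a5→b2, a6→b3.
The set {a1, a2, a3, a4} has only 3 neighbours ({b1, b4, b7}), so by Hall's theorem at most 5 of the 6 left vertices can be matched.

5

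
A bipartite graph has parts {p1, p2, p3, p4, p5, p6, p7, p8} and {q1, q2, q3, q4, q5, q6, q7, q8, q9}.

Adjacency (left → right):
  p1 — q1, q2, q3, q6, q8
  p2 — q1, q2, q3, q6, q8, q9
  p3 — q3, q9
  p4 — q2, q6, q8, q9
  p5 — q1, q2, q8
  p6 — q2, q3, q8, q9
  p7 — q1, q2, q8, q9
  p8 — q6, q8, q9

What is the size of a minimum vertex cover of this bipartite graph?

A maximum matching has 6 edges (e.g. p1–q1, p2–q6, p3–q3, p4–q9, p5–q2, p6–q8).
By König's theorem the minimum vertex cover has the same size. One such cover is {q1, q2, q3, q6, q8, q9}.

6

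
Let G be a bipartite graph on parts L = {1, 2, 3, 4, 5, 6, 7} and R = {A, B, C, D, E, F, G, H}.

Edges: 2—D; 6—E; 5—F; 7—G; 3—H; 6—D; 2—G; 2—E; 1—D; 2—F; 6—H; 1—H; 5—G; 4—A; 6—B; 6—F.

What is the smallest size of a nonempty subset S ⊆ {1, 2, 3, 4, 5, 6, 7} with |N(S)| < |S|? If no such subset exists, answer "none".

none

A matching saturating every left vertex exists, for instance 1→D, 2→E, 3→H, 4→A, 5→F, 6→B, 7→G.
By Hall's marriage theorem, this means |N(S)| ≥ |S| for every subset S, so no violating subset exists.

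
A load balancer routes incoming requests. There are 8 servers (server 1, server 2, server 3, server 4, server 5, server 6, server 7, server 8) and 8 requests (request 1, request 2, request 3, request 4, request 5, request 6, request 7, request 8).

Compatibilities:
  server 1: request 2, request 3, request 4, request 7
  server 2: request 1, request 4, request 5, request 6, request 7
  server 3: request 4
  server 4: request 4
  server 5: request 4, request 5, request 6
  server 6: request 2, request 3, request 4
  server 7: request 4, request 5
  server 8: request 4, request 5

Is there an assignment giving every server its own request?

No

The set {server 3, server 4, server 7, server 8} has only 2 neighbours ({request 4, request 5}), so by Hall's theorem at most 6 of the 8 servers can be matched.
Hence no matching covers every server.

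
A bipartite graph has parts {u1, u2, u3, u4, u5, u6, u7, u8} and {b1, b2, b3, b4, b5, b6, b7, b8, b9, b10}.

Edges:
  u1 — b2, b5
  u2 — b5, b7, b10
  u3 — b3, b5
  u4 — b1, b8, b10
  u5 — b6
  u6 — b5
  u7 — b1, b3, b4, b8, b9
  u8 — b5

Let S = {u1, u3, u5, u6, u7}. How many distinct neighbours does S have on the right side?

The union of neighbours of {u1, u3, u5, u6, u7} is {b1, b2, b3, b4, b5, b6, b8, b9}, which has 8 elements.
Since |N(S)| = 8 ≥ |S| = 5, Hall's condition holds for this subset.

8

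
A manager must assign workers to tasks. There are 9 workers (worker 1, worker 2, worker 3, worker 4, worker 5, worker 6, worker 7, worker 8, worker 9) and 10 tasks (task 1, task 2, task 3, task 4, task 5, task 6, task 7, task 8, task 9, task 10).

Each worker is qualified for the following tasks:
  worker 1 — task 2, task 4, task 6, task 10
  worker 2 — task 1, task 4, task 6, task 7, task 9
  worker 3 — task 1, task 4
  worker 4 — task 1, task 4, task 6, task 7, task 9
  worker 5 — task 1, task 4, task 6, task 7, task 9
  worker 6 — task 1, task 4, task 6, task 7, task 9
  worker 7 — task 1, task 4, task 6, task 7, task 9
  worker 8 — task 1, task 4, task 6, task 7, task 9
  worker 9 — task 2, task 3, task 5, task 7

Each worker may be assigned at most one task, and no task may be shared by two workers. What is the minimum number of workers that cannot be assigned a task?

One maximum matching: worker 1-task 10, worker 2-task 9, worker 3-task 1, worker 4-task 6, worker 5-task 7, worker 6-task 4, worker 9-task 2.
The set {worker 2, worker 3, worker 4, worker 5, worker 6, worker 7, worker 8} has only 5 neighbours ({task 1, task 4, task 6, task 7, task 9}), so by Hall's theorem at most 7 of the 9 workers can be matched.
That matches 7 of the 9, leaving 2 unmatched; no matching can do better.

2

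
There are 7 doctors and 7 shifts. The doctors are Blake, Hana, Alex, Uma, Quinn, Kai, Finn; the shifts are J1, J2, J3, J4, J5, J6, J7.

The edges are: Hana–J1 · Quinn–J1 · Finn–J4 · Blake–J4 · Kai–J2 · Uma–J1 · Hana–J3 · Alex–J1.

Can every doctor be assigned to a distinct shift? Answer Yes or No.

The set {Blake, Alex, Uma, Quinn, Finn} has only 2 neighbours ({J1, J4}), so by Hall's theorem at most 4 of the 7 doctors can be matched.
Hence no matching covers every doctor.

No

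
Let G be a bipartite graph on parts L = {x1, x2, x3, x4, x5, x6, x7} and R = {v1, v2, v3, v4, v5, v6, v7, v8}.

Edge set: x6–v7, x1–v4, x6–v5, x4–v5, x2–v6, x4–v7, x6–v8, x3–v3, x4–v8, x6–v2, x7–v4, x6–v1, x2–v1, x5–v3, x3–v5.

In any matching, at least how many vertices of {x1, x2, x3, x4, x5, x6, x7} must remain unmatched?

1

A valid assignment of size 6: x1–v4, x2–v6, x3–v5, x4–v7, x5–v3, x6–v2.
The set {x1, x7} has only 1 neighbour ({v4}), so by Hall's theorem at most 6 of the 7 left vertices can be matched.
That matches 6 of the 7, leaving 1 unmatched; no matching can do better.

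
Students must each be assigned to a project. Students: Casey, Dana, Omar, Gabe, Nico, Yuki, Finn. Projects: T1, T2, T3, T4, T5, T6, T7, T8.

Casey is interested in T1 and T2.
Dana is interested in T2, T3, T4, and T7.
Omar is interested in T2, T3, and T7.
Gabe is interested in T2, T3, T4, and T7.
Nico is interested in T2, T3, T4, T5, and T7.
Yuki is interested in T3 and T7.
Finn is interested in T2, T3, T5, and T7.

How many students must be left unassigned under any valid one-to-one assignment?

1

One maximum matching: Casey-T1, Dana-T4, Omar-T3, Gabe-T2, Nico-T5, Yuki-T7.
The set {Dana, Omar, Gabe, Nico, Yuki, Finn} has only 5 neighbours ({T2, T3, T4, T5, T7}), so by Hall's theorem at most 6 of the 7 students can be matched.
That matches 6 of the 7, leaving 1 unmatched; no matching can do better.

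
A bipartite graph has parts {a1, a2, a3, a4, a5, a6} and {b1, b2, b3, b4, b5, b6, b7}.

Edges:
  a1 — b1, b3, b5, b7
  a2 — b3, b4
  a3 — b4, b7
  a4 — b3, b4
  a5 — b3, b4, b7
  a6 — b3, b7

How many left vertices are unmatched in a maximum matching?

2

One maximum matching: a1–b5, a2–b4, a3–b7, a4–b3.
The set {a2, a3, a4, a5, a6} has only 3 neighbours ({b3, b4, b7}), so by Hall's theorem at most 4 of the 6 left vertices can be matched.
That matches 4 of the 6, leaving 2 unmatched; no matching can do better.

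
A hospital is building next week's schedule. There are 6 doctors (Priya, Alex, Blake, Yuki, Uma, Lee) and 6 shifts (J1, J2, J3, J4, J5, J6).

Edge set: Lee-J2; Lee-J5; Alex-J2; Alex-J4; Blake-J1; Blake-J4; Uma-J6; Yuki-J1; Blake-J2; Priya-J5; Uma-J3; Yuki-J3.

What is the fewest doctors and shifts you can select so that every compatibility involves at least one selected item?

{Priya, Alex, Blake, Yuki, Uma, Lee} is a vertex cover of size 6: every edge has an endpoint in this set.
No smaller cover exists because Priya–J5, Alex–J4, Blake–J1, Yuki–J3, Uma–J6, Lee–J2 is a matching of size 6, and a cover must include an endpoint of each of these disjoint edges (König's theorem).

6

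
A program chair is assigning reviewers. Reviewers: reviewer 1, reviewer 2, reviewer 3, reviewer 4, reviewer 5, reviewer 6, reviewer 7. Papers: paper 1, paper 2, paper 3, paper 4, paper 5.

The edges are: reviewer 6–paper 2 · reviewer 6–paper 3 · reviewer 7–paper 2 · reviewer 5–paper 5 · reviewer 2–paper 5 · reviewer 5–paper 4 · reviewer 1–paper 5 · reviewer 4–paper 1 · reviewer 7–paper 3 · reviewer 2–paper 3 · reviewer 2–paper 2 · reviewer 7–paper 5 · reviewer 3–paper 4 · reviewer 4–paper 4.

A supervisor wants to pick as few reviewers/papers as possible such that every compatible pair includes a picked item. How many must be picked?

The 5 edges reviewer 1–paper 5, reviewer 2–paper 3, reviewer 3–paper 4, reviewer 4–paper 1, reviewer 6–paper 2 form a matching, so any vertex cover needs at least 5 vertices (one per matched edge).
Conversely {reviewer 4, paper 2, paper 3, paper 4, paper 5} meets every edge and has exactly 5 vertices, so 5 is optimal.

5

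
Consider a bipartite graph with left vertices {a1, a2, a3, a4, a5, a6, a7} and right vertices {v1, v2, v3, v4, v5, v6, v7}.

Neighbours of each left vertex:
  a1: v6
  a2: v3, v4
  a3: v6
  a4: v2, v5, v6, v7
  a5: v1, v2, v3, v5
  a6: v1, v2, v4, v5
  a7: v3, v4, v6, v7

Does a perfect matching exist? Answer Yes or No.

The set {a1, a3} has only 1 neighbour ({v6}), so by Hall's theorem at most 6 of the 7 left vertices can be matched.
Hence no matching covers every left vertex.

No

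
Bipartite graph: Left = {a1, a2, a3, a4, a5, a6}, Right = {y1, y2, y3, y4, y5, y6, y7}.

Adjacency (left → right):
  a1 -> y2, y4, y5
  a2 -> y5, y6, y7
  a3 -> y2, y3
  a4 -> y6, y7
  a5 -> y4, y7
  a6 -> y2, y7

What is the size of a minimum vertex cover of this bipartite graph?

The 6 edges a1–y2, a2–y5, a3–y3, a4–y6, a5–y4, a6–y7 form a matching, so any vertex cover needs at least 6 vertices (one per matched edge).
Conversely {a1, a2, a3, a4, a5, a6} meets every edge and has exactly 6 vertices, so 6 is optimal.

6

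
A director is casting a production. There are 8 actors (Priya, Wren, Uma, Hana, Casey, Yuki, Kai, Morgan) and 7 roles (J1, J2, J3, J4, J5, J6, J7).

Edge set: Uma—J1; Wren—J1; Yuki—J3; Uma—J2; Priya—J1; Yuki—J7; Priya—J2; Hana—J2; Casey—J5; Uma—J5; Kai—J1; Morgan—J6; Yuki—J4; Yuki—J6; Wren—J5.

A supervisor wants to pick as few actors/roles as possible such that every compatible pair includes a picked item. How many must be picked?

5

The 5 edges Priya–J2, Wren–J1, Uma–J5, Yuki–J3, Morgan–J6 form a matching, so any vertex cover needs at least 5 vertices (one per matched edge).
Conversely {Yuki, Morgan, J1, J2, J5} meets every edge and has exactly 5 vertices, so 5 is optimal.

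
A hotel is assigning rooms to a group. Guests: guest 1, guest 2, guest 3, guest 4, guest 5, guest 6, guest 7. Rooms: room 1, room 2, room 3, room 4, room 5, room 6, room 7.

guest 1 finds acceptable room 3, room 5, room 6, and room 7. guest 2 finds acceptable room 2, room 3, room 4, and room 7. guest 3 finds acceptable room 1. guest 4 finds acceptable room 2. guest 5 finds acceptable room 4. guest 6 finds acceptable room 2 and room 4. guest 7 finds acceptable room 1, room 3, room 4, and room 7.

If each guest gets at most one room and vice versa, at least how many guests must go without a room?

1

A valid assignment of size 6: guest 1-room 6, guest 2-room 3, guest 3-room 1, guest 4-room 2, guest 5-room 4, guest 7-room 7.
The set {guest 4, guest 5, guest 6} has only 2 neighbours ({room 2, room 4}), so by Hall's theorem at most 6 of the 7 guests can be matched.
That matches 6 of the 7, leaving 1 unmatched; no matching can do better.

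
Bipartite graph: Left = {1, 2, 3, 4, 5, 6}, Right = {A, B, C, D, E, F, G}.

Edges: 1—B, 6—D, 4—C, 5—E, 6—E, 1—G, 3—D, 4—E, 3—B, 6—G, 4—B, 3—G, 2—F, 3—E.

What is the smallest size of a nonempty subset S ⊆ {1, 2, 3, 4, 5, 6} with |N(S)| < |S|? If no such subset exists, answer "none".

none

A matching saturating every left vertex exists, for instance 1→G, 2→F, 3→B, 4→C, 5→E, 6→D.
By Hall's marriage theorem, this means |N(S)| ≥ |S| for every subset S, so no violating subset exists.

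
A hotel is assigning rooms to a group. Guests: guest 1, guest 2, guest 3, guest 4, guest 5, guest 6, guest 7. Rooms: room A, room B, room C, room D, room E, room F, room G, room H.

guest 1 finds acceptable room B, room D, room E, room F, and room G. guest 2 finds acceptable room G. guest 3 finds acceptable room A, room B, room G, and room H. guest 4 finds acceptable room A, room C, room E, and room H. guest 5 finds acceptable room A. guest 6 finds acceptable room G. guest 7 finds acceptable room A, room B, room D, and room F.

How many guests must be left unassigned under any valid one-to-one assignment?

A valid assignment of size 6: guest 1→room D, guest 2→room G, guest 3→room H, guest 4→room E, guest 5→room A, guest 7→room F.
The set {guest 2, guest 6} has only 1 neighbour ({room G}), so by Hall's theorem at most 6 of the 7 guests can be matched.
That matches 6 of the 7, leaving 1 unmatched; no matching can do better.

1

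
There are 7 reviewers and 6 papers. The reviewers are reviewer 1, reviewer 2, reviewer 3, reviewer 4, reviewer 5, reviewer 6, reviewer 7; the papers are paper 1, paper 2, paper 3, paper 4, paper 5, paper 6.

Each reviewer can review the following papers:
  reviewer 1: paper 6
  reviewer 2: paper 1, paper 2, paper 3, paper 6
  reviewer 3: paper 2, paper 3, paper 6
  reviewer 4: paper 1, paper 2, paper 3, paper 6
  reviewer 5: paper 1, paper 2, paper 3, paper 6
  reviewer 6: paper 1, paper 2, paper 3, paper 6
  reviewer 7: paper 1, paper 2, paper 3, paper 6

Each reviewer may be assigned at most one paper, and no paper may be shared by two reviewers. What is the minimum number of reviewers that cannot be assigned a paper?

One maximum matching: reviewer 1-paper 6, reviewer 2-paper 2, reviewer 3-paper 3, reviewer 4-paper 1.
The set {reviewer 1, reviewer 2, reviewer 3, reviewer 4, reviewer 5, reviewer 6, reviewer 7} has only 4 neighbours ({paper 1, paper 2, paper 3, paper 6}), so by Hall's theorem at most 4 of the 7 reviewers can be matched.
That matches 4 of the 7, leaving 3 unmatched; no matching can do better.

3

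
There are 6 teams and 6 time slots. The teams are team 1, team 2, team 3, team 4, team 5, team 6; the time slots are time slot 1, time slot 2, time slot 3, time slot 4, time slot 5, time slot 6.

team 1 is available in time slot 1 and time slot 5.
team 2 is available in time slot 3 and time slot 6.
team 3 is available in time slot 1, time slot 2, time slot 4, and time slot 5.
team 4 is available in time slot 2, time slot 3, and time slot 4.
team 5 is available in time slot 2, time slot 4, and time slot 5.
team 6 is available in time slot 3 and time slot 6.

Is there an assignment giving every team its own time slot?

For example, pair team 1-time slot 1, team 2-time slot 6, team 3-time slot 5, team 4-time slot 2, team 5-time slot 4, team 6-time slot 3.
All 6 teams are covered.

Yes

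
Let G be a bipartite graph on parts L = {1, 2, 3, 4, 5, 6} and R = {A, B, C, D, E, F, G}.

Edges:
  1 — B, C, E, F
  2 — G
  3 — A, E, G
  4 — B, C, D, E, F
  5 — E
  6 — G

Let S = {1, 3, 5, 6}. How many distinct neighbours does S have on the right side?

The union of neighbours of {1, 3, 5, 6} is {A, B, C, E, F, G}, which has 6 elements.
Since |N(S)| = 6 ≥ |S| = 4, Hall's condition holds for this subset.

6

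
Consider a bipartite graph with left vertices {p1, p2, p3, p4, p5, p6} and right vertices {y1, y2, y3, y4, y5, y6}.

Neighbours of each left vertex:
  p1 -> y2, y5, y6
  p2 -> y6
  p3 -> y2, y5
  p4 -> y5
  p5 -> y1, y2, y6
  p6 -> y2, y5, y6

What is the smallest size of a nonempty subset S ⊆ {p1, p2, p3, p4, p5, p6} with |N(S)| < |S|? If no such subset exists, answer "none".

Take S = {p1, p2, p3, p4}. Its neighbourhood is {y2, y5, y6}, so |N(S)| = 3 < |S| = 4.
Every subset of size less than 4 has at least as many neighbours as members, so 4 is the minimum.

4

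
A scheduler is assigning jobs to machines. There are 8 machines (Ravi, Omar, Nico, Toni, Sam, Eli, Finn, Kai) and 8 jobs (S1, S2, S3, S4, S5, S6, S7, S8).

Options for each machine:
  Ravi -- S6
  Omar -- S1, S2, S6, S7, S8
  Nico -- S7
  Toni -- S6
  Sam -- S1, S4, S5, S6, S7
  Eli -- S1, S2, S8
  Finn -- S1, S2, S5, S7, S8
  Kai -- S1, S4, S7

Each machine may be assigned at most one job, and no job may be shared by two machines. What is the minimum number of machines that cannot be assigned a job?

1

For example, pair Ravi–S6, Omar–S2, Nico–S7, Sam–S1, Eli–S8, Finn–S5, Kai–S4.
The set {Ravi, Toni} has only 1 neighbour ({S6}), so by Hall's theorem at most 7 of the 8 machines can be matched.
That matches 7 of the 8, leaving 1 unmatched; no matching can do better.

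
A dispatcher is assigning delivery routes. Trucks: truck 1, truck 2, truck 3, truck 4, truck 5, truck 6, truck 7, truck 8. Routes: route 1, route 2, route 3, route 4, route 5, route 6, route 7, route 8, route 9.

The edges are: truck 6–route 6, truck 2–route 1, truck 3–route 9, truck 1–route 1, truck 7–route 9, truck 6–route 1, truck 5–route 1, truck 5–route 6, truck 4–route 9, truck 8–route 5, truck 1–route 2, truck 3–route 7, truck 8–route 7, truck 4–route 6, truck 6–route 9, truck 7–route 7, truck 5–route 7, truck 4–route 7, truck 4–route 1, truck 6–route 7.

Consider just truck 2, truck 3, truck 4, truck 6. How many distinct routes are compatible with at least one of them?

The union of neighbours of {truck 2, truck 3, truck 4, truck 6} is {route 1, route 6, route 7, route 9}, which has 4 elements.
Since |N(S)| = 4 ≥ |S| = 4, Hall's condition holds for this subset.

4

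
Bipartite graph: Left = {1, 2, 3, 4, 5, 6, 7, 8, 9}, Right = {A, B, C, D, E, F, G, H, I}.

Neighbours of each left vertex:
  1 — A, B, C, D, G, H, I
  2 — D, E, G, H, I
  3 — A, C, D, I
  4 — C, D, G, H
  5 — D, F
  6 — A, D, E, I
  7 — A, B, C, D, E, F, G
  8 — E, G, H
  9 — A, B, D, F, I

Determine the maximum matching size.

9

For example, pair 1–B, 2–E, 3–D, 4–C, 5–F, 6–I, 7–G, 8–H, 9–A.
This saturates every left vertex, so 9 is the maximum.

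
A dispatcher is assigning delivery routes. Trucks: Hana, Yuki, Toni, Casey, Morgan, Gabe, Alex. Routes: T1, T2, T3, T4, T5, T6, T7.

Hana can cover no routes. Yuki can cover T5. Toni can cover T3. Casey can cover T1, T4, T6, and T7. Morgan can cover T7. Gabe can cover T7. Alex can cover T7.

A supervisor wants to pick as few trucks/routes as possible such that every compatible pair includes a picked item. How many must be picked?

The 4 edges Yuki–T5, Toni–T3, Casey–T6, Morgan–T7 form a matching, so any vertex cover needs at least 4 vertices (one per matched edge).
Conversely {Yuki, Toni, Casey, T7} meets every edge and has exactly 4 vertices, so 4 is optimal.

4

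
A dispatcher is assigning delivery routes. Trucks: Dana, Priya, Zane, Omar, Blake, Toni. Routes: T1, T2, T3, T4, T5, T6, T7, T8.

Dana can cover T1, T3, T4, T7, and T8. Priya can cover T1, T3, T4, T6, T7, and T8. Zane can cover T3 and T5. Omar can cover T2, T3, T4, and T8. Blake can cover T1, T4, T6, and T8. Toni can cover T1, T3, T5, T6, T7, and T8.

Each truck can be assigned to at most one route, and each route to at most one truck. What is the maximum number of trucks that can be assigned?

6

For example, pair Dana-T4, Priya-T3, Zane-T5, Omar-T8, Blake-T6, Toni-T7.
This saturates every truck, so 6 is the maximum.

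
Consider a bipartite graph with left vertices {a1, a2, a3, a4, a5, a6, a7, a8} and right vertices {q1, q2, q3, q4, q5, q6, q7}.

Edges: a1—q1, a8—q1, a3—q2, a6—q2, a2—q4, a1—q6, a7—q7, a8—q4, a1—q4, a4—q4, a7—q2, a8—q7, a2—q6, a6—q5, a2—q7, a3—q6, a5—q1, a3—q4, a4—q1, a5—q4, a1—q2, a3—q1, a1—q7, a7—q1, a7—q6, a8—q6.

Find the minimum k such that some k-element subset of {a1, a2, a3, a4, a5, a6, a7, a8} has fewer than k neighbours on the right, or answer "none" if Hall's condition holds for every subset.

Take S = {a1, a2, a3, a4, a5, a7}. Its neighbourhood is {q1, q2, q4, q6, q7}, so |N(S)| = 5 < |S| = 6.
Every subset of size less than 6 has at least as many neighbours as members, so 6 is the minimum.

6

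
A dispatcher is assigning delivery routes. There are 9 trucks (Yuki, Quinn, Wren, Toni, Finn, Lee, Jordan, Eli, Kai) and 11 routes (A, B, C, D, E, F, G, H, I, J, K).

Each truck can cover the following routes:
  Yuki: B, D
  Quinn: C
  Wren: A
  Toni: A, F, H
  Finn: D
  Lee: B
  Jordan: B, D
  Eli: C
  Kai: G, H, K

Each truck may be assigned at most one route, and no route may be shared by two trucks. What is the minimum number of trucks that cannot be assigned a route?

A valid assignment of size 6: Yuki→B, Quinn→C, Wren→A, Toni→F, Finn→D, Kai→G.
The set {Yuki, Quinn, Finn, Lee, Jordan, Eli} has only 3 neighbours ({B, C, D}), so by Hall's theorem at most 6 of the 9 trucks can be matched.
That matches 6 of the 9, leaving 3 unmatched; no matching can do better.

3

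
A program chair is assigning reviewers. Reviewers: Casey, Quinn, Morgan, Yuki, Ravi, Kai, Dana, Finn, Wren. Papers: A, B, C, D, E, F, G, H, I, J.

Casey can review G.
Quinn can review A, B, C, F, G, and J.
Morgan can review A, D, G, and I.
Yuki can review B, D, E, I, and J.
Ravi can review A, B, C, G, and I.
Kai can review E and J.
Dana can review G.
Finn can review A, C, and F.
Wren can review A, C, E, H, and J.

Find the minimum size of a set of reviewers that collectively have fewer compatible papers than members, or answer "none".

Take S = {Casey, Dana}. Its neighbourhood is {G}, so |N(S)| = 1 < |S| = 2.
No single vertex violates Hall's condition since each has at least one neighbour, so 2 is the minimum.

2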